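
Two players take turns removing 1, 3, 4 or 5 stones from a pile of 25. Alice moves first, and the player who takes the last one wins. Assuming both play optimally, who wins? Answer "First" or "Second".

First

Mark each pile size as W (mover wins) or L (mover loses):
i:   0  1  2  3  4  5  6  7  8  9 10 11 12 13 14 15 16 17 18 19 20 21 22 23 24 25
     L  W  L  W  W  W  W  W  L  W  L  W  W  W  W  W  L  W  L  W  W  W  W  W  L  W
Position 25 is W, so the first player wins.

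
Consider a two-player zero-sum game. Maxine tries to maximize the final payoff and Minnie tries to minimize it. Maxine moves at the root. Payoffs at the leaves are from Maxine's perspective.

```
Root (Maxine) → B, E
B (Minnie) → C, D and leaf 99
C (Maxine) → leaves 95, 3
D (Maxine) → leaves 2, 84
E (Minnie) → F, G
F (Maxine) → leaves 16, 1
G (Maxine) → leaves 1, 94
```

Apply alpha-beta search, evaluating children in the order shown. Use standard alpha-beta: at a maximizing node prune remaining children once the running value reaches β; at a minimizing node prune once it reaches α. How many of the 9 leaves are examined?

7

C [α=-∞,β=+∞]: v=95
D [α=-∞,β=95]: v=84
B [α=-∞,β=+∞]: v=84
F [α=84,β=+∞]: v=16
E [α=84,β=+∞]: v=16 after child 1 ≤ α → α-cutoff, skip 1
Root [α=-∞,β=+∞]: v=84
Leaves evaluated: 7 of 9.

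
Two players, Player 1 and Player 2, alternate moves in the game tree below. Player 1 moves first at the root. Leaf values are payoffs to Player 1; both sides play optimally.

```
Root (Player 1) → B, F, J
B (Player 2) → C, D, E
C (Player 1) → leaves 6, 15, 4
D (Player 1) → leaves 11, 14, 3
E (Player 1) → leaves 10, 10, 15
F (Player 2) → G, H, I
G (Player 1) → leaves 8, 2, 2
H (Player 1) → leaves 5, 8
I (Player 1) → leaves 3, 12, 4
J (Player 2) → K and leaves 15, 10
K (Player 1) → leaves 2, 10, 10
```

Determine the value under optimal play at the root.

C (Player 1): max(6, 15, 4) = 15
D (Player 1): max(11, 14, 3) = 14
E (Player 1): max(10, 10, 15) = 15
B (Player 2): min(15, 14, 15) = 14
G (Player 1): max(8, 2, 2) = 8
H (Player 1): max(5, 8) = 8
I (Player 1): max(3, 12, 4) = 12
F (Player 2): min(8, 8, 12) = 8
K (Player 1): max(2, 10, 10) = 10
J (Player 2): min(10, 15, 10) = 10
Root (Player 1): max(14, 8, 10) = 14

14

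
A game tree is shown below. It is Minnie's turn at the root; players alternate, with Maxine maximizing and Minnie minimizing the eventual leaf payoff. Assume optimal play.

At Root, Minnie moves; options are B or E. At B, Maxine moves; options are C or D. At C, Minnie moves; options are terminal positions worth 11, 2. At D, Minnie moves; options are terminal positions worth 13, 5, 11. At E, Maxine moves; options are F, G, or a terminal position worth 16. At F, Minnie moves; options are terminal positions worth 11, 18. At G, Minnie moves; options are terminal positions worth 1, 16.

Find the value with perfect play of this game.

C (Minnie): min(11, 2) = 2
D (Minnie): min(13, 5, 11) = 5
B (Maxine): max(2, 5) = 5
F (Minnie): min(11, 18) = 11
G (Minnie): min(1, 16) = 1
E (Maxine): max(11, 1, 16) = 16
Root (Minnie): min(5, 16) = 5

5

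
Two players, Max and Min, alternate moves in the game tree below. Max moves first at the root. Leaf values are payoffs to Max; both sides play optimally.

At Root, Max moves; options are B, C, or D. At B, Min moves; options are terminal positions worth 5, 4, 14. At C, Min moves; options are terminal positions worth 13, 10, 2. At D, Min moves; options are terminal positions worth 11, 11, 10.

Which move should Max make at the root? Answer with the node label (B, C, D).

B (Min): min(5, 4, 14) = 4
C (Min): min(13, 10, 2) = 2
D (Min): min(11, 11, 10) = 10
Root (Max): max(4, 2, 10) = 10
Max picks the child with the highest value: D (value 10).

D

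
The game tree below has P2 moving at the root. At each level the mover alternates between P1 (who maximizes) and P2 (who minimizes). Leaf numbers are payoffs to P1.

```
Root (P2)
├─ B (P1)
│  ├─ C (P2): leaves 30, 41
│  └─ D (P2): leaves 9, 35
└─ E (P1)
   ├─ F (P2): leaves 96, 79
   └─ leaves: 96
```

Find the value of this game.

30

C (P2): min(30, 41) = 30
D (P2): min(9, 35) = 9
B (P1): max(30, 9) = 30
F (P2): min(96, 79) = 79
E (P1): max(79, 96) = 96
Root (P2): min(30, 96) = 30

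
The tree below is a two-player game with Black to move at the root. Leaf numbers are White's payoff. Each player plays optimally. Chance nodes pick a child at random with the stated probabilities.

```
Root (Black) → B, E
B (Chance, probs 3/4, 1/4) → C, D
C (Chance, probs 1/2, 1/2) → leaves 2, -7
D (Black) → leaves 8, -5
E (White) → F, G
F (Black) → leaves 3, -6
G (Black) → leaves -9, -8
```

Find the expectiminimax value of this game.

C (Chance): 1/2·2 + 1/2·-7 = -2.5
D (Black): min(8, -5) = -5
B (Chance): 3/4·-2.5 + 1/4·-5 = -3.12
F (Black): min(3, -6) = -6
G (Black): min(-9, -8) = -9
E (White): max(-6, -9) = -6
Root (Black): min(-3.12, -6) = -6

-6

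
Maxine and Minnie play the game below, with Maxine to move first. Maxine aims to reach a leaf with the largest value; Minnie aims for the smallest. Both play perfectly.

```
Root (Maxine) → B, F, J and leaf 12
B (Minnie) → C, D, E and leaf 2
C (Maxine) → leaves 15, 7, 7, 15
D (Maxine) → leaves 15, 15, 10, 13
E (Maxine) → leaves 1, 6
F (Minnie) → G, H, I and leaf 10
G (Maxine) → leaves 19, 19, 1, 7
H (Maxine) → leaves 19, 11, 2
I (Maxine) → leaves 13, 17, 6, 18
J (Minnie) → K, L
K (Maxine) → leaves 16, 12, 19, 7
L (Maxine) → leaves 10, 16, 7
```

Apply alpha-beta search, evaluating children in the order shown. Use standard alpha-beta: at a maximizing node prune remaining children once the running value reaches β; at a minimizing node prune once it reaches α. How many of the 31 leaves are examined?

26

C [α=-∞,β=+∞]: v=15
D [α=-∞,β=15]: v=15 after child 1 ≥ β → β-cutoff, skip 3
E [α=-∞,β=15]: v=6
B [α=-∞,β=+∞]: v=2
G [α=2,β=+∞]: v=19
H [α=2,β=19]: v=19 after child 1 ≥ β → β-cutoff, skip 2
I [α=2,β=19]: v=18
F [α=2,β=+∞]: v=10
K [α=10,β=+∞]: v=19
L [α=10,β=19]: v=16
J [α=10,β=+∞]: v=16
Root [α=-∞,β=+∞]: v=16
Leaves evaluated: 26 of 31.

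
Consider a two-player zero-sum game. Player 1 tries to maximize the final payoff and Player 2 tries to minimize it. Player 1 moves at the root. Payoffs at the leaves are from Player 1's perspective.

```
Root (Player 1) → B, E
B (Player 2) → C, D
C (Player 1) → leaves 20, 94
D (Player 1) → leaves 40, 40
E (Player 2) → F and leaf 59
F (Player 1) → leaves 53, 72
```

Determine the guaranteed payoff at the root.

59

C (Player 1): max(20, 94) = 94
D (Player 1): max(40, 40) = 40
B (Player 2): min(94, 40) = 40
F (Player 1): max(53, 72) = 72
E (Player 2): min(72, 59) = 59
Root (Player 1): max(40, 59) = 59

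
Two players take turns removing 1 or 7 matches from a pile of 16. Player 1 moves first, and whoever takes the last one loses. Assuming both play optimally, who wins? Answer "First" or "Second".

First

i:   0  1  2  3  4  5  6  7  8  9 10 11 12 13 14 15 16
     W  L  W  L  W  L  W  L  W  L  W  L  W  L  W  L  W
Position 16 is W, so the first player wins.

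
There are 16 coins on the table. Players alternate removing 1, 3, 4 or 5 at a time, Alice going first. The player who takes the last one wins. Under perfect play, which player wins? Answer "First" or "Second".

i:   0  1  2  3  4  5  6  7  8  9 10 11 12 13 14 15 16
     L  W  L  W  W  W  W  W  L  W  L  W  W  W  W  W  L
Position 16 is L, so the second player wins.

Second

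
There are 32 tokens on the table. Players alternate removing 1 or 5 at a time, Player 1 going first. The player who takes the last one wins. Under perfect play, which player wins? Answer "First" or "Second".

Mark each pile size as W (mover wins) or L (mover loses):
i:   0  1  2  3  4  5  6  7  8  9 10 11 12 13 14 15 16 17 18 19 20 21 22 23 24 25 26 27 28 29 30 31 32
     L  W  L  W  L  W  L  W  L  W  L  W  L  W  L  W  L  W  L  W  L  W  L  W  L  W  L  W  L  W  L  W  L
Position 32 is L, so the second player wins.

Second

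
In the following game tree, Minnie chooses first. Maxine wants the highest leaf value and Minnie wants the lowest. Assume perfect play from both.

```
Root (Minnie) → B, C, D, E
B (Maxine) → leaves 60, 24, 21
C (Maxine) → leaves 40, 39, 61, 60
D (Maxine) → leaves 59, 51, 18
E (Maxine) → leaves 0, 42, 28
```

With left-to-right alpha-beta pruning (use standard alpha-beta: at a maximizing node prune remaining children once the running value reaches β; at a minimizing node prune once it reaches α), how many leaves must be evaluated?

12

B [α=-∞,β=+∞]: v=60
C [α=-∞,β=60]: v=61 after child 3 ≥ β → β-cutoff, skip 1
D [α=-∞,β=60]: v=59
E [α=-∞,β=59]: v=42
Root [α=-∞,β=+∞]: v=42
Leaves evaluated: 12 of 13.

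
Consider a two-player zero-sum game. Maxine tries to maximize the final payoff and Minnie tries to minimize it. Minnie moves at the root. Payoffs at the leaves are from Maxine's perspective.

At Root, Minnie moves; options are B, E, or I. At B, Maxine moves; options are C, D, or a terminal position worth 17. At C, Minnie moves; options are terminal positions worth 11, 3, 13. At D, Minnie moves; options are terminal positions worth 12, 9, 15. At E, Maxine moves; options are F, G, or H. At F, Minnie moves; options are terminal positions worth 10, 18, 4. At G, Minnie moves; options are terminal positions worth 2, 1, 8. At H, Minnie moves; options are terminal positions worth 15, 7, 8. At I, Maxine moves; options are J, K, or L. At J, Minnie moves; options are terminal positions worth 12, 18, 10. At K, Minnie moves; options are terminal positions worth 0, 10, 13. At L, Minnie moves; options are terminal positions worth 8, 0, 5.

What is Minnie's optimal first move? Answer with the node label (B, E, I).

C (Minnie): min(11, 3, 13) = 3
D (Minnie): min(12, 9, 15) = 9
B (Maxine): max(3, 9, 17) = 17
F (Minnie): min(10, 18, 4) = 4
G (Minnie): min(2, 1, 8) = 1
H (Minnie): min(15, 7, 8) = 7
E (Maxine): max(4, 1, 7) = 7
J (Minnie): min(12, 18, 10) = 10
K (Minnie): min(0, 10, 13) = 0
L (Minnie): min(8, 0, 5) = 0
I (Maxine): max(10, 0, 0) = 10
Root (Minnie): min(17, 7, 10) = 7
Minnie picks the child with the lowest value: E (value 7).

E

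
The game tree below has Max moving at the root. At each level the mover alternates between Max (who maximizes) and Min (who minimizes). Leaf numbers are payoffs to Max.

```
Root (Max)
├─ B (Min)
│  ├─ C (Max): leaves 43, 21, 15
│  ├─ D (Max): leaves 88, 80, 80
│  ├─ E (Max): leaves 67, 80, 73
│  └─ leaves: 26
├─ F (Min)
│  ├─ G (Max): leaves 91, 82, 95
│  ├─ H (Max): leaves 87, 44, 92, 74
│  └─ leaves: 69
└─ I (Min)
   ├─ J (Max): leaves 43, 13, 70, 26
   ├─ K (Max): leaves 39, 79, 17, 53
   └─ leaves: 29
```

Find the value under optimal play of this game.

C (Max): max(43, 21, 15) = 43
D (Max): max(88, 80, 80) = 88
E (Max): max(67, 80, 73) = 80
B (Min): min(43, 88, 80, 26) = 26
G (Max): max(91, 82, 95) = 95
H (Max): max(87, 44, 92, 74) = 92
F (Min): min(95, 92, 69) = 69
J (Max): max(43, 13, 70, 26) = 70
K (Max): max(39, 79, 17, 53) = 79
I (Min): min(70, 79, 29) = 29
Root (Max): max(26, 69, 29) = 69

69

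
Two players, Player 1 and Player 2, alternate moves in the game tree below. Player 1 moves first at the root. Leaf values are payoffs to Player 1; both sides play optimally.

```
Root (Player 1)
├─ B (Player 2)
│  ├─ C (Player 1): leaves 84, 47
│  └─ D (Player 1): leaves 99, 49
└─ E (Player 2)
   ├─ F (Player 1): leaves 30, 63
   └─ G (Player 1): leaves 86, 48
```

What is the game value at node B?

84

C: max(84, 47) = 84
D: max(99, 49) = 99
B: min(84, 99) = 84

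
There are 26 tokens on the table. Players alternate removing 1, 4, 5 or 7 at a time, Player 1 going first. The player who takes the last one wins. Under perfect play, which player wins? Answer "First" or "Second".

Second

Positions where the player to move wins (W) vs loses (L):
i:   0  1  2  3  4  5  6  7  8  9 10 11 12 13 14 15 16 17 18 19 20 21 22 23 24 25 26
     L  W  L  W  W  W  W  W  L  W  L  W  W  W  W  W  L  W  L  W  W  W  W  W  L  W  L
Position 26 is L, so the second player wins.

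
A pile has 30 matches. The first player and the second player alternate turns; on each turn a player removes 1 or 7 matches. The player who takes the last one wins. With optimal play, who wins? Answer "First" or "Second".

Second

Positions where the player to move wins (W) vs loses (L):
i:   0  1  2  3  4  5  6  7  8  9 10 11 12 13 14 15 16 17 18 19 20 21 22 23 24 25 26 27 28 29 30
     L  W  L  W  L  W  L  W  L  W  L  W  L  W  L  W  L  W  L  W  L  W  L  W  L  W  L  W  L  W  L
Position 30 is L, so the second player wins.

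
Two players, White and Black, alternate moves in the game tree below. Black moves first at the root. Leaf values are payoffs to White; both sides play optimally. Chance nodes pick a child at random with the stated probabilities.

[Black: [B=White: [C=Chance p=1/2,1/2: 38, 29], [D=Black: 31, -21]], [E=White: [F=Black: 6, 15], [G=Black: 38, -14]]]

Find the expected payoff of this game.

6

C (Chance): 1/2·38 + 1/2·29 = 33.5
D (Black): min(31, -21) = -21
B (White): max(33.5, -21) = 33.5
F (Black): min(6, 15) = 6
G (Black): min(38, -14) = -14
E (White): max(6, -14) = 6
Root (Black): min(33.5, 6) = 6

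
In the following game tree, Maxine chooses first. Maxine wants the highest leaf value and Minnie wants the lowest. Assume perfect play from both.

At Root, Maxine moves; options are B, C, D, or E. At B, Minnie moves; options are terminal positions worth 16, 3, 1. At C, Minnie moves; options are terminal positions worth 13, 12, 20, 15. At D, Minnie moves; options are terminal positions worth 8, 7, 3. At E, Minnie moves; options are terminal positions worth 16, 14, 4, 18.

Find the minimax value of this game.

B (Minnie): min(16, 3, 1) = 1
C (Minnie): min(13, 12, 20, 15) = 12
D (Minnie): min(8, 7, 3) = 3
E (Minnie): min(16, 14, 4, 18) = 4
Root (Maxine): max(1, 12, 3, 4) = 12

12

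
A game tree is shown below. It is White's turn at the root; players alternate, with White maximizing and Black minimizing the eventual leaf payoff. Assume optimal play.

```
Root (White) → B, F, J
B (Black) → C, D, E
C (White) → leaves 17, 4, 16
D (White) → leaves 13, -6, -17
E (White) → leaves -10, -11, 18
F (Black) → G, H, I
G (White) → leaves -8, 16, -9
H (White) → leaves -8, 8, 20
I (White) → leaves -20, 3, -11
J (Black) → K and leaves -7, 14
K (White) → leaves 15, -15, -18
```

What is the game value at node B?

C: max(17, 4, 16) = 17
D: max(13, -6, -17) = 13
E: max(-10, -11, 18) = 18
B: min(17, 13, 18) = 13

13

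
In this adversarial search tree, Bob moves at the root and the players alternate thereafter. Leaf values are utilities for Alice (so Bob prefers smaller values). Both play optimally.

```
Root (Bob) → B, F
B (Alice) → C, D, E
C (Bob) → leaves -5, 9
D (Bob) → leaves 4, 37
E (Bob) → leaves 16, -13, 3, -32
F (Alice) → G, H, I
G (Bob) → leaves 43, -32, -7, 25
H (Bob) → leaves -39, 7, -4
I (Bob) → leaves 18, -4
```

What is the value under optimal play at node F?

-4

G: min(43, -32, -7, 25) = -32
H: min(-39, 7, -4) = -39
I: min(18, -4) = -4
F: max(-32, -39, -4) = -4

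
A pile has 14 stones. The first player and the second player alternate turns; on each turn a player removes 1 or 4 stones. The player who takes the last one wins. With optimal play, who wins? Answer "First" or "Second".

Compute winning (W) and losing (L) positions by backward induction:
i:   0  1  2  3  4  5  6  7  8  9 10 11 12 13 14
     L  W  L  W  W  L  W  L  W  W  L  W  L  W  W
Position 14 is W, so the first player wins.

First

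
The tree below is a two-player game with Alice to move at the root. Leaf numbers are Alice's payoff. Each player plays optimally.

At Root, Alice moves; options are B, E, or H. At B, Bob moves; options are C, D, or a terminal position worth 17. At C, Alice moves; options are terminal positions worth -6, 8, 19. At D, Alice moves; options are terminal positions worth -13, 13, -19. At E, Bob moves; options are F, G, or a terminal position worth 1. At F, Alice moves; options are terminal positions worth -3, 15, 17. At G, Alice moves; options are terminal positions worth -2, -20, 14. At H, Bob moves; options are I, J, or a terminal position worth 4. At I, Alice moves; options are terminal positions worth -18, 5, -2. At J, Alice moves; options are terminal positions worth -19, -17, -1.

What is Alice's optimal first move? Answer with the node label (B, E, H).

B

C (Alice): max(-6, 8, 19) = 19
D (Alice): max(-13, 13, -19) = 13
B (Bob): min(19, 13, 17) = 13
F (Alice): max(-3, 15, 17) = 17
G (Alice): max(-2, -20, 14) = 14
E (Bob): min(17, 14, 1) = 1
I (Alice): max(-18, 5, -2) = 5
J (Alice): max(-19, -17, -1) = -1
H (Bob): min(5, -1, 4) = -1
Root (Alice): max(13, 1, -1) = 13
Alice picks the child with the highest value: B (value 13).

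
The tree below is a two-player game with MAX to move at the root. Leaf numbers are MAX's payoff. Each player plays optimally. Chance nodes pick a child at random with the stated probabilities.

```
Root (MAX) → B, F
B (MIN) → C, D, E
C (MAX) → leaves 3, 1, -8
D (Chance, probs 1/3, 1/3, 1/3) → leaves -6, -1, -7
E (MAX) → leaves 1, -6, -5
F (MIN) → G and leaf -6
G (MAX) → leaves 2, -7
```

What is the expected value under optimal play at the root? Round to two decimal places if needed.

C (MAX): max(3, 1, -8) = 3
D (Chance): 1/3·-6 + 1/3·-1 + 1/3·-7 = -4.67
E (MAX): max(1, -6, -5) = 1
B (MIN): min(3, -4.67, 1) = -4.67
G (MAX): max(2, -7) = 2
F (MIN): min(2, -6) = -6
Root (MAX): max(-4.67, -6) = -4.67

-4.67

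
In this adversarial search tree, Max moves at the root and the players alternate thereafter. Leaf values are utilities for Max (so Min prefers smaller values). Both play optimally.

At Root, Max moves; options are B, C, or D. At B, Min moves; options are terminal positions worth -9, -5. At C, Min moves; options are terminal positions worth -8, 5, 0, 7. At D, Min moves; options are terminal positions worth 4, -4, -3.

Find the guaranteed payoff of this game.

B (Min): min(-9, -5) = -9
C (Min): min(-8, 5, 0, 7) = -8
D (Min): min(4, -4, -3) = -4
Root (Max): max(-9, -8, -4) = -4

-4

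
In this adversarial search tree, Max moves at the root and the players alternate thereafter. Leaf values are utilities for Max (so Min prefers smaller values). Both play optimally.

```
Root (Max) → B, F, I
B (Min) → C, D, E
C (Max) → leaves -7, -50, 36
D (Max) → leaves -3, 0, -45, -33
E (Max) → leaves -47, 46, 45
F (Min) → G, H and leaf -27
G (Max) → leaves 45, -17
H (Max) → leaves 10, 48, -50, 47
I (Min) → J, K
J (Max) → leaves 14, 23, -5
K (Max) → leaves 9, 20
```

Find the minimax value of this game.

20

C (Max): max(-7, -50, 36) = 36
D (Max): max(-3, 0, -45, -33) = 0
E (Max): max(-47, 46, 45) = 46
B (Min): min(36, 0, 46) = 0
G (Max): max(45, -17) = 45
H (Max): max(10, 48, -50, 47) = 48
F (Min): min(45, 48, -27) = -27
J (Max): max(14, 23, -5) = 23
K (Max): max(9, 20) = 20
I (Min): min(23, 20) = 20
Root (Max): max(0, -27, 20) = 20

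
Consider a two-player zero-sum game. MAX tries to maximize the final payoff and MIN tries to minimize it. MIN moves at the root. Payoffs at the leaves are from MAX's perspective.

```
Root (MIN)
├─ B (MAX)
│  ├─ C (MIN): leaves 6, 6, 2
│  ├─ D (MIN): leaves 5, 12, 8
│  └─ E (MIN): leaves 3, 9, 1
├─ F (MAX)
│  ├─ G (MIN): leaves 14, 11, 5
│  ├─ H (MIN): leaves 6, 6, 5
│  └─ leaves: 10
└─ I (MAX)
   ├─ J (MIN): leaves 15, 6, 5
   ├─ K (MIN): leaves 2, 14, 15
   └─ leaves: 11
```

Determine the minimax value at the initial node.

C (MIN): min(6, 6, 2) = 2
D (MIN): min(5, 12, 8) = 5
E (MIN): min(3, 9, 1) = 1
B (MAX): max(2, 5, 1) = 5
G (MIN): min(14, 11, 5) = 5
H (MIN): min(6, 6, 5) = 5
F (MAX): max(5, 5, 10) = 10
J (MIN): min(15, 6, 5) = 5
K (MIN): min(2, 14, 15) = 2
I (MAX): max(5, 2, 11) = 11
Root (MIN): min(5, 10, 11) = 5

5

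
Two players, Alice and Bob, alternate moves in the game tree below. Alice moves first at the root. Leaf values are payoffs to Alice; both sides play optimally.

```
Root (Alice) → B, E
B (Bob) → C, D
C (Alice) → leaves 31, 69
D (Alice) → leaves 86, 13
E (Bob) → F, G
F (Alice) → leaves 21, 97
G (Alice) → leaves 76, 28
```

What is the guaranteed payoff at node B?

69

C: max(31, 69) = 69
D: max(86, 13) = 86
B: min(69, 86) = 69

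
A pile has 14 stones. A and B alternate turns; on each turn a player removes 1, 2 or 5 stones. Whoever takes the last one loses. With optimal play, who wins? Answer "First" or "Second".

First

W/L table (W = player to move can force a win):
i:   0  1  2  3  4  5  6  7  8  9 10 11 12 13 14
     W  L  W  W  L  W  W  L  W  W  L  W  W  L  W
Position 14 is W, so the first player wins.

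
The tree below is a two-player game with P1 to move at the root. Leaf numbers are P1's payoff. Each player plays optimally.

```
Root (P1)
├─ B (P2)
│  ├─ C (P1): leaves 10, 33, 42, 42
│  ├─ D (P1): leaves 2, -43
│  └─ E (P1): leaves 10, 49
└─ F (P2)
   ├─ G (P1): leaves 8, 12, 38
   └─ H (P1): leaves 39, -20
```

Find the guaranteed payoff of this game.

C (P1): max(10, 33, 42, 42) = 42
D (P1): max(2, -43) = 2
E (P1): max(10, 49) = 49
B (P2): min(42, 2, 49) = 2
G (P1): max(8, 12, 38) = 38
H (P1): max(39, -20) = 39
F (P2): min(38, 39) = 38
Root (P1): max(2, 38) = 38

38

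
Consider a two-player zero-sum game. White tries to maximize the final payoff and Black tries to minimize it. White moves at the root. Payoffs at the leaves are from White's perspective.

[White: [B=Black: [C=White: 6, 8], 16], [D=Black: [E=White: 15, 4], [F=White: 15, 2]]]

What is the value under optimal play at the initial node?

C (White): max(6, 8) = 8
B (Black): min(8, 16) = 8
E (White): max(15, 4) = 15
F (White): max(15, 2) = 15
D (Black): min(15, 15) = 15
Root (White): max(8, 15) = 15

15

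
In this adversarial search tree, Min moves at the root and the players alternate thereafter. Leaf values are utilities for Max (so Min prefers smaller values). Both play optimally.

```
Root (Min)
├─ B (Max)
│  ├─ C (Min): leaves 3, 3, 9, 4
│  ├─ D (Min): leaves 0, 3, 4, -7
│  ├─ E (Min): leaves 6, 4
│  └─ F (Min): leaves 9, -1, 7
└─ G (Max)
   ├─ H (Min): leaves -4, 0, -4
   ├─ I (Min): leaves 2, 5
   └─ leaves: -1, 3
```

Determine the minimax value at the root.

C (Min): min(3, 3, 9, 4) = 3
D (Min): min(0, 3, 4, -7) = -7
E (Min): min(6, 4) = 4
F (Min): min(9, -1, 7) = -1
B (Max): max(3, -7, 4, -1) = 4
H (Min): min(-4, 0, -4) = -4
I (Min): min(2, 5) = 2
G (Max): max(-4, 2, -1, 3) = 3
Root (Min): min(4, 3) = 3

3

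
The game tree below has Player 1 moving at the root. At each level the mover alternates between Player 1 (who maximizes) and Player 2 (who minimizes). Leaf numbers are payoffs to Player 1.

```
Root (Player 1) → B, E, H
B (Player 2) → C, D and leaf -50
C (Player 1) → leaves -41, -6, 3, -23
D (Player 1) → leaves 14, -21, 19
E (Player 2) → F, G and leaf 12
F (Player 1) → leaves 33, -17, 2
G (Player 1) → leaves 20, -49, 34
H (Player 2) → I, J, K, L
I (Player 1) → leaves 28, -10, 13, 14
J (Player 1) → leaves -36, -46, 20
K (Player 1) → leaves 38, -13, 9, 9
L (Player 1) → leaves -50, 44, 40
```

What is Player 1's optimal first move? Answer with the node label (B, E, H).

H

C (Player 1): max(-41, -6, 3, -23) = 3
D (Player 1): max(14, -21, 19) = 19
B (Player 2): min(3, 19, -50) = -50
F (Player 1): max(33, -17, 2) = 33
G (Player 1): max(20, -49, 34) = 34
E (Player 2): min(33, 34, 12) = 12
I (Player 1): max(28, -10, 13, 14) = 28
J (Player 1): max(-36, -46, 20) = 20
K (Player 1): max(38, -13, 9, 9) = 38
L (Player 1): max(-50, 44, 40) = 44
H (Player 2): min(28, 20, 38, 44) = 20
Root (Player 1): max(-50, 12, 20) = 20
Player 1 picks the child with the highest value: H (value 20).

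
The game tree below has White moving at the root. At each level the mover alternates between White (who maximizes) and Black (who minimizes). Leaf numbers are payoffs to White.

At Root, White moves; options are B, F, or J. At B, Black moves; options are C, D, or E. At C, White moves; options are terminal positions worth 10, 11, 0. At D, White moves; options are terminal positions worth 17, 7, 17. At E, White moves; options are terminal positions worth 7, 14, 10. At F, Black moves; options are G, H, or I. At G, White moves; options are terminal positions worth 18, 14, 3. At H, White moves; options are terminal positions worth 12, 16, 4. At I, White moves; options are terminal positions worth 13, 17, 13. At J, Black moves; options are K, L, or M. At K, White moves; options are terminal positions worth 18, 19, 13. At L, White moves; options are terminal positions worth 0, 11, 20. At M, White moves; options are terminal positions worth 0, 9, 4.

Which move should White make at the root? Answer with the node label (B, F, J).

F

C (White): max(10, 11, 0) = 11
D (White): max(17, 7, 17) = 17
E (White): max(7, 14, 10) = 14
B (Black): min(11, 17, 14) = 11
G (White): max(18, 14, 3) = 18
H (White): max(12, 16, 4) = 16
I (White): max(13, 17, 13) = 17
F (Black): min(18, 16, 17) = 16
K (White): max(18, 19, 13) = 19
L (White): max(0, 11, 20) = 20
M (White): max(0, 9, 4) = 9
J (Black): min(19, 20, 9) = 9
Root (White): max(11, 16, 9) = 16
White picks the child with the highest value: F (value 16).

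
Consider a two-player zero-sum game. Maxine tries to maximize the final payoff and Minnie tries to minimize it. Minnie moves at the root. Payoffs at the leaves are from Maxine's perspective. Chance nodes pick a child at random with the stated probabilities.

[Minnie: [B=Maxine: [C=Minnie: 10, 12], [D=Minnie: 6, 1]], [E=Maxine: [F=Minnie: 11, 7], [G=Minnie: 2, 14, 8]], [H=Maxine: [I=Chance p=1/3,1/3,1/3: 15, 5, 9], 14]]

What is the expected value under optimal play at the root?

7

C (Minnie): min(10, 12) = 10
D (Minnie): min(6, 1) = 1
B (Maxine): max(10, 1) = 10
F (Minnie): min(11, 7) = 7
G (Minnie): min(2, 14, 8) = 2
E (Maxine): max(7, 2) = 7
I (Chance): 1/3·15 + 1/3·5 + 1/3·9 = 9.67
H (Maxine): max(9.67, 14) = 14
Root (Minnie): min(10, 7, 14) = 7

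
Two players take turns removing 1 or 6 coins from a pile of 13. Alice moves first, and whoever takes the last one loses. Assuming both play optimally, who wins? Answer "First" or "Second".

First

Mark each pile size as W (mover wins) or L (mover loses):
i:   0  1  2  3  4  5  6  7  8  9 10 11 12 13
     W  L  W  L  W  L  W  W  L  W  L  W  L  W
Position 13 is W, so the first player wins.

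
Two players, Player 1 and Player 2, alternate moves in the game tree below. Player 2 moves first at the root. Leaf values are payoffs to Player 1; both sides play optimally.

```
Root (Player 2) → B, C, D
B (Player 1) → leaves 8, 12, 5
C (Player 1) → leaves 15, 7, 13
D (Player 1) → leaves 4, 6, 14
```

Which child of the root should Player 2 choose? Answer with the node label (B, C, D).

B (Player 1): max(8, 12, 5) = 12
C (Player 1): max(15, 7, 13) = 15
D (Player 1): max(4, 6, 14) = 14
Root (Player 2): min(12, 15, 14) = 12
Player 2 picks the child with the lowest value: B (value 12).

B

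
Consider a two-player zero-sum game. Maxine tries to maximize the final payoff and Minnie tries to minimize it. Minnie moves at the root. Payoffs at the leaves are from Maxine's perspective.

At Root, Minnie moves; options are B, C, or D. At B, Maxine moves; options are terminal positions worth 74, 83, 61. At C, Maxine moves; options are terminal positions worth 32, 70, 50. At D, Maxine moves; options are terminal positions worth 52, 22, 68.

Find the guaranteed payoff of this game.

68

B (Maxine): max(74, 83, 61) = 83
C (Maxine): max(32, 70, 50) = 70
D (Maxine): max(52, 22, 68) = 68
Root (Minnie): min(83, 70, 68) = 68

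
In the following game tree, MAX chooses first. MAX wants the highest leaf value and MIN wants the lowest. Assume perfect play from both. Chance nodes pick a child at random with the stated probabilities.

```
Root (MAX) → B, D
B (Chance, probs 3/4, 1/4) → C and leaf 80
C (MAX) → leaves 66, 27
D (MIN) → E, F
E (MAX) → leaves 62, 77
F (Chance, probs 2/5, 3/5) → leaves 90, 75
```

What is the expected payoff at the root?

C (MAX): max(66, 27) = 66
B (Chance): 3/4·66 + 1/4·80 = 69.5
E (MAX): max(62, 77) = 77
F (Chance): 2/5·90 + 3/5·75 = 81
D (MIN): min(77, 81) = 77
Root (MAX): max(69.5, 77) = 77

77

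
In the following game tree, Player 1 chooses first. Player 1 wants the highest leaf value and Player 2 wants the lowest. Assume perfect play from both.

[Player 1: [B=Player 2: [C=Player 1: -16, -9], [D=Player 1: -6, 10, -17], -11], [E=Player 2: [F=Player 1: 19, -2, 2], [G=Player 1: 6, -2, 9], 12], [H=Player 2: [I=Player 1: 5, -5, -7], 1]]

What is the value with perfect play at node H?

1

I: max(5, -5, -7) = 5
H: min(5, 1) = 1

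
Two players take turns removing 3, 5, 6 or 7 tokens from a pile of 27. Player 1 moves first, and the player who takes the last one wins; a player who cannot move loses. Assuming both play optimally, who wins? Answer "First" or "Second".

Mark each pile size as W (mover wins) or L (mover loses):
i:   0  1  2  3  4  5  6  7  8  9 10 11 12 13 14 15 16 17 18 19 20 21 22 23 24 25 26 27
     L  L  L  W  W  W  W  W  W  W  L  L  L  W  W  W  W  W  W  W  L  L  L  W  W  W  W  W
Position 27 is W, so the first player wins.

First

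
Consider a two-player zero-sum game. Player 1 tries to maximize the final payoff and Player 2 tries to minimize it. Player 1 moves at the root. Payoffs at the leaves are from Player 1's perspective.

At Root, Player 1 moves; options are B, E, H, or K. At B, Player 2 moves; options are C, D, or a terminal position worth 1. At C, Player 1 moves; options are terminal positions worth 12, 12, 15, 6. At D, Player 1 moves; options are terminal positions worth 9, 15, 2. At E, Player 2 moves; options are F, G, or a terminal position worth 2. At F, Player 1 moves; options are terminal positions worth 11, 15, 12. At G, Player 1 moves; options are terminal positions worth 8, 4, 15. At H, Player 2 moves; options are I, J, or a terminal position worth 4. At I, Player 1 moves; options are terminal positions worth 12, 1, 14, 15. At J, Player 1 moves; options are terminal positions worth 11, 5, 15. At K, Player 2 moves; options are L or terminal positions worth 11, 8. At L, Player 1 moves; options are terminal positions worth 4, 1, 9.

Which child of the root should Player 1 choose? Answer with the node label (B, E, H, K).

C (Player 1): max(12, 12, 15, 6) = 15
D (Player 1): max(9, 15, 2) = 15
B (Player 2): min(15, 15, 1) = 1
F (Player 1): max(11, 15, 12) = 15
G (Player 1): max(8, 4, 15) = 15
E (Player 2): min(15, 15, 2) = 2
I (Player 1): max(12, 1, 14, 15) = 15
J (Player 1): max(11, 5, 15) = 15
H (Player 2): min(15, 15, 4) = 4
L (Player 1): max(4, 1, 9) = 9
K (Player 2): min(9, 11, 8) = 8
Root (Player 1): max(1, 2, 4, 8) = 8
Player 1 picks the child with the highest value: K (value 8).

K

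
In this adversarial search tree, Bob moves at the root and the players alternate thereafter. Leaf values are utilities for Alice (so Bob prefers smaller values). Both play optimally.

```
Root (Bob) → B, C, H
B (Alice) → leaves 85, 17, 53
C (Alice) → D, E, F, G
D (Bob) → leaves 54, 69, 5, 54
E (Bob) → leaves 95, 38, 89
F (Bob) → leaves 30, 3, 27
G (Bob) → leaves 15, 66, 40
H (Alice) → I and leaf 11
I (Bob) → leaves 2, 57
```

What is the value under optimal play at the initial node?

11

B (Alice): max(85, 17, 53) = 85
D (Bob): min(54, 69, 5, 54) = 5
E (Bob): min(95, 38, 89) = 38
F (Bob): min(30, 3, 27) = 3
G (Bob): min(15, 66, 40) = 15
C (Alice): max(5, 38, 3, 15) = 38
I (Bob): min(2, 57) = 2
H (Alice): max(2, 11) = 11
Root (Bob): min(85, 38, 11) = 11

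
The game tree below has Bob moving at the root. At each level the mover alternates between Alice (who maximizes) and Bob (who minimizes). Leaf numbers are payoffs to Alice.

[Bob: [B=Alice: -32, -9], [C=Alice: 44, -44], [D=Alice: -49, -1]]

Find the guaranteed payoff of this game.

B (Alice): max(-32, -9) = -9
C (Alice): max(44, -44) = 44
D (Alice): max(-49, -1) = -1
Root (Bob): min(-9, 44, -1) = -9

-9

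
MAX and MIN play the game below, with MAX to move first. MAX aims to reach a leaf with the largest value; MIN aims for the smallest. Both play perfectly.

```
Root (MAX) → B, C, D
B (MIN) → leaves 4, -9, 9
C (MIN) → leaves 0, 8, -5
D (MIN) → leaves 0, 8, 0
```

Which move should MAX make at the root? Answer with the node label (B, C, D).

B (MIN): min(4, -9, 9) = -9
C (MIN): min(0, 8, -5) = -5
D (MIN): min(0, 8, 0) = 0
Root (MAX): max(-9, -5, 0) = 0
MAX picks the child with the highest value: D (value 0).

D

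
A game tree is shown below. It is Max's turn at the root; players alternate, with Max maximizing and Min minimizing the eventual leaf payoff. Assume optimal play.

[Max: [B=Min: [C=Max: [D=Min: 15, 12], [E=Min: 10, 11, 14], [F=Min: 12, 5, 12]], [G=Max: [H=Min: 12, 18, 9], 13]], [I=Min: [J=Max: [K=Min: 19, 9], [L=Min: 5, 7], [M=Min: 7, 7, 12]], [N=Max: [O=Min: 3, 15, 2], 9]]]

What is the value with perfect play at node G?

13

H: min(12, 18, 9) = 9
G: max(9, 13) = 13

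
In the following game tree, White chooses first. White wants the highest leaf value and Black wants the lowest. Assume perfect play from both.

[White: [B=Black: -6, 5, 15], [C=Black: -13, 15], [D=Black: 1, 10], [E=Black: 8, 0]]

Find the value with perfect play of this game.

B (Black): min(-6, 5, 15) = -6
C (Black): min(-13, 15) = -13
D (Black): min(1, 10) = 1
E (Black): min(8, 0) = 0
Root (White): max(-6, -13, 1, 0) = 1

1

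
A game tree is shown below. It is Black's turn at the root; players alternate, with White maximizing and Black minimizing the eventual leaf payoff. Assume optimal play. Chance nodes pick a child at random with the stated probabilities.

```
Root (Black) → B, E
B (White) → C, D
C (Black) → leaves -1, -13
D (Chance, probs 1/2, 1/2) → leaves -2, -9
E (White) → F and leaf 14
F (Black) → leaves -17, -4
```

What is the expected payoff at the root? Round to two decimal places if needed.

C (Black): min(-1, -13) = -13
D (Chance): 1/2·-2 + 1/2·-9 = -5.5
B (White): max(-13, -5.5) = -5.5
F (Black): min(-17, -4) = -17
E (White): max(-17, 14) = 14
Root (Black): min(-5.5, 14) = -5.5

-5.5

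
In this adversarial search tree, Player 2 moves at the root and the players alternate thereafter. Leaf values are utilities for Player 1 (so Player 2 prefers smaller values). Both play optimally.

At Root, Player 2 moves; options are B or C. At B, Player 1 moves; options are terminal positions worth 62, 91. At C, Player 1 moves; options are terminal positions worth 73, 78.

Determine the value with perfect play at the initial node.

78

B (Player 1): max(62, 91) = 91
C (Player 1): max(73, 78) = 78
Root (Player 2): min(91, 78) = 78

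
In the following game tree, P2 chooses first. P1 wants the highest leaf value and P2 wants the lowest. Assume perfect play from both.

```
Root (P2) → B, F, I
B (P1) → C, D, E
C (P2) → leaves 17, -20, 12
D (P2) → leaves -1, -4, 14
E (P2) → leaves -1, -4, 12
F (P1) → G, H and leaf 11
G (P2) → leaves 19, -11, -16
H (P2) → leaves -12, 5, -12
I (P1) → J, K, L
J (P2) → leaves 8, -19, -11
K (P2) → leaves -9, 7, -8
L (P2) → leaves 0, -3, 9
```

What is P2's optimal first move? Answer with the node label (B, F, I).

B

C (P2): min(17, -20, 12) = -20
D (P2): min(-1, -4, 14) = -4
E (P2): min(-1, -4, 12) = -4
B (P1): max(-20, -4, -4) = -4
G (P2): min(19, -11, -16) = -16
H (P2): min(-12, 5, -12) = -12
F (P1): max(-16, -12, 11) = 11
J (P2): min(8, -19, -11) = -19
K (P2): min(-9, 7, -8) = -9
L (P2): min(0, -3, 9) = -3
I (P1): max(-19, -9, -3) = -3
Root (P2): min(-4, 11, -3) = -4
P2 picks the child with the lowest value: B (value -4).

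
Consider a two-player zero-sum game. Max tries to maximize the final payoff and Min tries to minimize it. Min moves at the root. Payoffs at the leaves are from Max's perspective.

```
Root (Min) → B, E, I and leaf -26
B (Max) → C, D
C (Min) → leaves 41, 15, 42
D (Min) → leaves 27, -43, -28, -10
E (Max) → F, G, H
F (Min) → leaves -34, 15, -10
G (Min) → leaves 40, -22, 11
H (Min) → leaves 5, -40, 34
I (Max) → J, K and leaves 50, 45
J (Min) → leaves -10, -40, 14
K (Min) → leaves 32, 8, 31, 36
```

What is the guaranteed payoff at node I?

J: min(-10, -40, 14) = -40
K: min(32, 8, 31, 36) = 8
I: max(-40, 8, 50, 45) = 50

50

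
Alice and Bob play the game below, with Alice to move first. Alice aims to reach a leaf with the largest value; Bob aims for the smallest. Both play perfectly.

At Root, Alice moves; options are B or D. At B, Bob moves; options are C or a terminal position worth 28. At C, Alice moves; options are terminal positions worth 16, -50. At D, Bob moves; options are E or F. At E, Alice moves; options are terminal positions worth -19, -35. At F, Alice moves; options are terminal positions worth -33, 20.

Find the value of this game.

C (Alice): max(16, -50) = 16
B (Bob): min(16, 28) = 16
E (Alice): max(-19, -35) = -19
F (Alice): max(-33, 20) = 20
D (Bob): min(-19, 20) = -19
Root (Alice): max(16, -19) = 16

16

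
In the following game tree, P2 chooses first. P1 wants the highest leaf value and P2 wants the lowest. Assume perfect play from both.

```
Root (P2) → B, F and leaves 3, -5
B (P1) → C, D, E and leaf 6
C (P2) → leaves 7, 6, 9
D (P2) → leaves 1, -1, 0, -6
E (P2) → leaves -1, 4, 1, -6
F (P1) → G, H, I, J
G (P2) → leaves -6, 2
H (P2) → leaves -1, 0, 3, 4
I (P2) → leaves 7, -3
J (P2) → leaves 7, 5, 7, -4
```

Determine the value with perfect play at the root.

-5

C (P2): min(7, 6, 9) = 6
D (P2): min(1, -1, 0, -6) = -6
E (P2): min(-1, 4, 1, -6) = -6
B (P1): max(6, -6, -6, 6) = 6
G (P2): min(-6, 2) = -6
H (P2): min(-1, 0, 3, 4) = -1
I (P2): min(7, -3) = -3
J (P2): min(7, 5, 7, -4) = -4
F (P1): max(-6, -1, -3, -4) = -1
Root (P2): min(6, -1, 3, -5) = -5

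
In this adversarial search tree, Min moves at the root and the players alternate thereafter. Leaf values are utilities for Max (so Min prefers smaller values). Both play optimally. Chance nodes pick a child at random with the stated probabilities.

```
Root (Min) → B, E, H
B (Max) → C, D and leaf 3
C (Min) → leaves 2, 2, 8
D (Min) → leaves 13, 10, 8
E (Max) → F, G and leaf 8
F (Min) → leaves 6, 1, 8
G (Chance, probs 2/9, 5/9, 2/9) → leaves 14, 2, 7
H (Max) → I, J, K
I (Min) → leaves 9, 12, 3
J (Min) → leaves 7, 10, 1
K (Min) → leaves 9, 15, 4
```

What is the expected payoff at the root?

C (Min): min(2, 2, 8) = 2
D (Min): min(13, 10, 8) = 8
B (Max): max(2, 8, 3) = 8
F (Min): min(6, 1, 8) = 1
G (Chance): 2/9·14 + 5/9·2 + 2/9·7 = 5.78
E (Max): max(1, 5.78, 8) = 8
I (Min): min(9, 12, 3) = 3
J (Min): min(7, 10, 1) = 1
K (Min): min(9, 15, 4) = 4
H (Max): max(3, 1, 4) = 4
Root (Min): min(8, 8, 4) = 4

4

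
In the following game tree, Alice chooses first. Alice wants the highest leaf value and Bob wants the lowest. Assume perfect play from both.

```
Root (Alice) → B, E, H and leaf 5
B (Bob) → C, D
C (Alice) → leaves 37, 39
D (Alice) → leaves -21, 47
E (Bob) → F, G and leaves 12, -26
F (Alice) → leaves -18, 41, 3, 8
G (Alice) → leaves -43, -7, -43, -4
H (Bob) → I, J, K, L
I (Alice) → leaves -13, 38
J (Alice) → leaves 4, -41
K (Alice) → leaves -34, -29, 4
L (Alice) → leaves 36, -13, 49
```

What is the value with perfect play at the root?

39

C (Alice): max(37, 39) = 39
D (Alice): max(-21, 47) = 47
B (Bob): min(39, 47) = 39
F (Alice): max(-18, 41, 3, 8) = 41
G (Alice): max(-43, -7, -43, -4) = -4
E (Bob): min(41, -4, 12, -26) = -26
I (Alice): max(-13, 38) = 38
J (Alice): max(4, -41) = 4
K (Alice): max(-34, -29, 4) = 4
L (Alice): max(36, -13, 49) = 49
H (Bob): min(38, 4, 4, 49) = 4
Root (Alice): max(39, -26, 4, 5) = 39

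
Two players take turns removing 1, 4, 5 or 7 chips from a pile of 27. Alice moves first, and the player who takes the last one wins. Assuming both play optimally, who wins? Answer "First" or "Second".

Compute winning (W) and losing (L) positions by backward induction:
i:   0  1  2  3  4  5  6  7  8  9 10 11 12 13 14 15 16 17 18 19 20 21 22 23 24 25 26 27
     L  W  L  W  W  W  W  W  L  W  L  W  W  W  W  W  L  W  L  W  W  W  W  W  L  W  L  W
Position 27 is W, so the first player wins.

First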